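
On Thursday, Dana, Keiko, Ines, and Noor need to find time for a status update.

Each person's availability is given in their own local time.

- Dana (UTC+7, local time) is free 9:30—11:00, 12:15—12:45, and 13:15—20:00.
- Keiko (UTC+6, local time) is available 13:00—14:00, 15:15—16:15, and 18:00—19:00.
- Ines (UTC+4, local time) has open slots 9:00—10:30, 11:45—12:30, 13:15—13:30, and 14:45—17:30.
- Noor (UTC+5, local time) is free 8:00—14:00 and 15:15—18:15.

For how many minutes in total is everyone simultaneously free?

75 minutes

Dana → UTC: 02:30–04:00, 05:15–05:45, 06:15–13:00.
Keiko → UTC: 07:00–08:00, 09:15–10:15, 12:00–13:00.
Ines → UTC: 05:00–06:30, 07:45–08:30, 09:15–09:30, 10:45–13:30.
Noor → UTC: 03:00–09:00, 10:15–13:15.
Dana ∩ Keiko: 07:00–08:00, 09:15–10:15, 12:00–13:00.
Dana ∩ Keiko ∩ Ines: 07:45–08:00, 09:15–09:30, 12:00–13:00.
Dana ∩ Keiko ∩ Ines ∩ Noor: 07:45–08:00, 12:00–13:00.
Total common minutes: 15 + 60 = 75.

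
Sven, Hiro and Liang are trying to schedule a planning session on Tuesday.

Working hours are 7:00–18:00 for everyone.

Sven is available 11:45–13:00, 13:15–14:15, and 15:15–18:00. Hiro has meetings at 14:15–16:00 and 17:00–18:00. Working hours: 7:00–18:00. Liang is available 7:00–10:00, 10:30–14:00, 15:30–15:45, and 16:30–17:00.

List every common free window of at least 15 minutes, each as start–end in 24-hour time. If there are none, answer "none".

Hiro free within 07:00–18:00: 07:00–14:15, 16:00–17:00.
Sven ∩ Hiro: 11:45–13:00, 13:15–14:15, 16:00–17:00.
Sven ∩ Hiro ∩ Liang: 11:45–13:00, 13:15–14:00, 16:30–17:00.
Windows ≥ 15 min: 11:45–13:00, 13:15–14:00, 16:30–17:00.

11:45–13:00, 13:15–14:00, 16:30–17:00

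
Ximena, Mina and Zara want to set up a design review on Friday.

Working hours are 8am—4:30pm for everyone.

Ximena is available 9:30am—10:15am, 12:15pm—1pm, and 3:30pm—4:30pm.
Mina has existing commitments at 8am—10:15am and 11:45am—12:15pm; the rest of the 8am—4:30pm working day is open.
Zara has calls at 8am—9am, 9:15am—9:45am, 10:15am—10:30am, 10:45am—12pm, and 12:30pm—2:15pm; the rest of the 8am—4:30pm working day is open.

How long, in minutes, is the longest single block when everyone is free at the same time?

Mina free within 08:00–16:30: 10:15–11:45, 12:15–16:30.
Zara free within 08:00–16:30: 09:00–09:15, 09:45–10:15, 10:30–10:45, 12:00–12:30, 14:15–16:30.
Ximena ∩ Mina: 12:15–13:00, 15:30–16:30.
Ximena ∩ Mina ∩ Zara: 12:15–12:30, 15:30–16:30.
Common window lengths: 15, 60 min; longest is 60.

60 minutes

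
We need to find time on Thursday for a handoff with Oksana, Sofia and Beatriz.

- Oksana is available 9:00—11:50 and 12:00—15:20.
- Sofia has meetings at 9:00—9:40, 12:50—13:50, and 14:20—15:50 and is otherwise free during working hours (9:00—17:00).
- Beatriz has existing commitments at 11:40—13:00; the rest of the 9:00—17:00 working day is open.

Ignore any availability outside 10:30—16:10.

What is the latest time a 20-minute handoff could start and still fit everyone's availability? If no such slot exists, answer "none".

14:00

Sofia free within 09:00–17:00: 09:40–12:50, 13:50–14:20, 15:50–17:00.
Beatriz free within 09:00–17:00: 09:00–11:40, 13:00–17:00.
Oksana ∩ Sofia: 09:40–11:50, 12:00–12:50, 13:50–14:20.
Oksana ∩ Sofia ∩ Beatriz: 09:40–11:40, 13:50–14:20.
Restricted to 10:30–16:10: 10:30–11:40, 13:50–14:20.
Windows ≥ 20 min: 10:30–11:40, 13:50–14:20.
Latest start in the last window 13:50–14:20 is 14:20 − 20 min = 14:00.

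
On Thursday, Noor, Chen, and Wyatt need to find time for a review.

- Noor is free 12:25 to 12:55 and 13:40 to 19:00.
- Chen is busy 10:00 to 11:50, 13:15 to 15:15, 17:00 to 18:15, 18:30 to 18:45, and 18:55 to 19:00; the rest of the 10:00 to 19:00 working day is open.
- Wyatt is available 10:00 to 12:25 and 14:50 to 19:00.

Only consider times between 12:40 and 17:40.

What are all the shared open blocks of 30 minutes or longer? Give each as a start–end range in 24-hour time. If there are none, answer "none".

Chen free within 10:00–19:00: 11:50–13:15, 15:15–17:00, 18:15–18:30, 18:45–18:55.
Noor ∩ Chen: 12:25–12:55, 15:15–17:00, 18:15–18:30, 18:45–18:55.
Noor ∩ Chen ∩ Wyatt: 15:15–17:00, 18:15–18:30, 18:45–18:55.
Restricted to 12:40–17:40: 15:15–17:00.
Windows ≥ 30 min: 15:15–17:00.

15:15–17:00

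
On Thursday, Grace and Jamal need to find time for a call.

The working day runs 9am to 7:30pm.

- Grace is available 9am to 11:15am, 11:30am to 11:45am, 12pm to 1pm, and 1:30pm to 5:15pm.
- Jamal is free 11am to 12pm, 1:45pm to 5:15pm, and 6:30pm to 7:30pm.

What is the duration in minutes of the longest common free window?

Grace ∩ Jamal: 11:00–11:15, 11:30–11:45, 13:45–17:15.
Common window lengths: 15, 15, 210 min; longest is 210.

210 minutes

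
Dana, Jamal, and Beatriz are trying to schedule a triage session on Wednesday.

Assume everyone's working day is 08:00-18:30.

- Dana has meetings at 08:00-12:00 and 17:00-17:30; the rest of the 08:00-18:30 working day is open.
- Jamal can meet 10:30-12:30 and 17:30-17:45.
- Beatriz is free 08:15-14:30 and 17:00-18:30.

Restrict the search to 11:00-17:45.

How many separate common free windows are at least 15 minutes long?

2

Dana free within 08:00–18:30: 12:00–17:00, 17:30–18:30.
Dana ∩ Jamal: 12:00–12:30, 17:30–17:45.
Dana ∩ Jamal ∩ Beatriz: 12:00–12:30, 17:30–17:45.
Restricted to 11:00–17:45: 12:00–12:30, 17:30–17:45.
Windows ≥ 15 min: 12:00–12:30, 17:30–17:45.
That's 2 windows.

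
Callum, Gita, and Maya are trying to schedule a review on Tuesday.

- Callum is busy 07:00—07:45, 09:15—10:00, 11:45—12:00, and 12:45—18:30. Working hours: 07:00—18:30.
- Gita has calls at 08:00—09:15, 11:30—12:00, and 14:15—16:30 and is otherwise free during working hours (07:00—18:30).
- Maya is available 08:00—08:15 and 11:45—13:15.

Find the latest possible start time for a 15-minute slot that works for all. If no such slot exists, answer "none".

Callum free within 07:00–18:30: 07:45–09:15, 10:00–11:45, 12:00–12:45.
Gita free within 07:00–18:30: 07:00–08:00, 09:15–11:30, 12:00–14:15, 16:30–18:30.
Callum ∩ Gita: 07:45–08:00, 10:00–11:30, 12:00–12:45.
Callum ∩ Gita ∩ Maya: 12:00–12:45.
Windows ≥ 15 min: 12:00–12:45.
Latest start in the last window 12:00–12:45 is 12:45 − 15 min = 12:30.

12:30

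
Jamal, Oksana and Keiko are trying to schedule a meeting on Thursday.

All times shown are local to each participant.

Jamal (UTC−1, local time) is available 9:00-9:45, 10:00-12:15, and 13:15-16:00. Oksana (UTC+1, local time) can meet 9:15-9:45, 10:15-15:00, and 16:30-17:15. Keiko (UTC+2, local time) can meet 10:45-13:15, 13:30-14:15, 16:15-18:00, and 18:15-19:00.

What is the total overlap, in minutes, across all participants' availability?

135 minutes

Jamal → UTC: 10:00–10:45, 11:00–13:15, 14:15–17:00.
Oksana → UTC: 08:15–08:45, 09:15–14:00, 15:30–16:15.
Keiko → UTC: 08:45–11:15, 11:30–12:15, 14:15–16:00, 16:15–17:00.
Jamal ∩ Oksana: 10:00–10:45, 11:00–13:15, 15:30–16:15.
Jamal ∩ Oksana ∩ Keiko: 10:00–10:45, 11:00–11:15, 11:30–12:15, 15:30–16:00.
Total common minutes: 45 + 15 + 45 + 30 = 135.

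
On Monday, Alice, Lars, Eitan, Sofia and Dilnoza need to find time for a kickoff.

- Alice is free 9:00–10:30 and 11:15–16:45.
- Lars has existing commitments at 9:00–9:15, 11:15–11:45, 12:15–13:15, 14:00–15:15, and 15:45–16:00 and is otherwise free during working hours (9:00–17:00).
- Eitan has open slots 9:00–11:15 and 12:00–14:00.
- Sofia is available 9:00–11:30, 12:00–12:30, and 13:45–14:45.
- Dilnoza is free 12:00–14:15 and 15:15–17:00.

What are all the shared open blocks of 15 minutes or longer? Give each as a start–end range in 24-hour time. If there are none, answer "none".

Lars free within 09:00–17:00: 09:15–11:15, 11:45–12:15, 13:15–14:00, 15:15–15:45, 16:00–17:00.
Alice ∩ Lars: 09:15–10:30, 11:45–12:15, 13:15–14:00, 15:15–15:45, 16:00–16:45.
Alice ∩ Lars ∩ Eitan: 09:15–10:30, 12:00–12:15, 13:15–14:00.
Alice ∩ Lars ∩ Eitan ∩ Sofia: 09:15–10:30, 12:00–12:15, 13:45–14:00.
Alice ∩ Lars ∩ Eitan ∩ Sofia ∩ Dilnoza: 12:00–12:15, 13:45–14:00.
Windows ≥ 15 min: 12:00–12:15, 13:45–14:00.

12:00–12:15, 13:45–14:00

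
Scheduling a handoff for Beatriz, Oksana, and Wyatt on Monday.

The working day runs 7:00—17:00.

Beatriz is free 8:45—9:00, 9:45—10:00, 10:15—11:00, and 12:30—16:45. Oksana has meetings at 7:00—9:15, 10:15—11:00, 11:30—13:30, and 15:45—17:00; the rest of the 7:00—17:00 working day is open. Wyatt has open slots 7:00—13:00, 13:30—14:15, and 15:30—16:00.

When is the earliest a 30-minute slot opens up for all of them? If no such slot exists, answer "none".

13:30

Oksana free within 07:00–17:00: 09:15–10:15, 11:00–11:30, 13:30–15:45.
Beatriz ∩ Oksana: 09:45–10:00, 13:30–15:45.
Beatriz ∩ Oksana ∩ Wyatt: 09:45–10:00, 13:30–14:15, 15:30–15:45.
Windows ≥ 30 min: 13:30–14:15.
Earliest such window starts at 13:30.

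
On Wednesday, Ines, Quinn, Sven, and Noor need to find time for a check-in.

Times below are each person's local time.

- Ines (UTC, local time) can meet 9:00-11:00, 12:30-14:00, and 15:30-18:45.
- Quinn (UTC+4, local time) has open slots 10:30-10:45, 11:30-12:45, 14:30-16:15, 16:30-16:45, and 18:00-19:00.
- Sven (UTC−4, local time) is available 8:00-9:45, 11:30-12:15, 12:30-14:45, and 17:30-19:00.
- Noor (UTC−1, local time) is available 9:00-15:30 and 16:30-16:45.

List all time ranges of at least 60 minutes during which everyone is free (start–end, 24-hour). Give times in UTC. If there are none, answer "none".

Ines → UTC: 09:00–11:00, 12:30–14:00, 15:30–18:45.
Quinn → UTC: 06:30–06:45, 07:30–08:45, 10:30–12:15, 12:30–12:45, 14:00–15:00.
Sven → UTC: 12:00–13:45, 15:30–16:15, 16:30–18:45, 21:30–23:00.
Noor → UTC: 10:00–16:30, 17:30–17:45.
Ines ∩ Quinn: 10:30–11:00, 12:30–12:45.
Ines ∩ Quinn ∩ Sven: 12:30–12:45.
Ines ∩ Quinn ∩ Sven ∩ Noor: 12:30–12:45.
Windows ≥ 60 min: (none).

none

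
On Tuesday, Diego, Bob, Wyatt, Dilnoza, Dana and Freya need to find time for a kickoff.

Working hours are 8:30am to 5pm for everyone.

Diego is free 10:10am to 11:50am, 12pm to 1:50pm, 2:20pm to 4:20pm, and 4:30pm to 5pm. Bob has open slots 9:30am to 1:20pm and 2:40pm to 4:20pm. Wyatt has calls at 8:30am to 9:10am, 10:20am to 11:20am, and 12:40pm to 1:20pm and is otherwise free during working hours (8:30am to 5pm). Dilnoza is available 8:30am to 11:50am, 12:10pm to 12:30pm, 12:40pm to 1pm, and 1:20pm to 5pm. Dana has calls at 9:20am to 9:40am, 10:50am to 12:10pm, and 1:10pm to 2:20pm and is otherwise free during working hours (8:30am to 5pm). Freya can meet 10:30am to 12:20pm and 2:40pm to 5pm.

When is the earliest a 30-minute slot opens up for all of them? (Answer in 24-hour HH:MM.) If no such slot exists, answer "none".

14:40

Wyatt free within 08:30–17:00: 09:10–10:20, 11:20–12:40, 13:20–17:00.
Dana free within 08:30–17:00: 08:30–09:20, 09:40–10:50, 12:10–13:10, 14:20–17:00.
Diego ∩ Bob: 10:10–11:50, 12:00–13:20, 14:40–16:20.
Diego ∩ Bob ∩ Wyatt: 10:10–10:20, 11:20–11:50, 12:00–12:40, 14:40–16:20.
Diego ∩ Bob ∩ Wyatt ∩ Dilnoza: 10:10–10:20, 11:20–11:50, 12:10–12:30, 14:40–16:20.
Diego ∩ Bob ∩ Wyatt ∩ Dilnoza ∩ Dana: 10:10–10:20, 12:10–12:30, 14:40–16:20.
Diego ∩ Bob ∩ Wyatt ∩ Dilnoza ∩ Dana ∩ Freya: 12:10–12:20, 14:40–16:20.
Windows ≥ 30 min: 14:40–16:20.
Earliest such window starts at 14:40.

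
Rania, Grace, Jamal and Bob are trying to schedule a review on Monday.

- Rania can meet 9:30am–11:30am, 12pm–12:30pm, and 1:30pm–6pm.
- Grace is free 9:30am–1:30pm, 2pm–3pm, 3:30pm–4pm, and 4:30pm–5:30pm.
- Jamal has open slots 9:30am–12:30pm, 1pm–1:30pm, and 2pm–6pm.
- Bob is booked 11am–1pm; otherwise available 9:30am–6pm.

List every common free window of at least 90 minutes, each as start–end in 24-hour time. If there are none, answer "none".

Bob free within 09:30–18:00: 09:30–11:00, 13:00–18:00.
Rania ∩ Grace: 09:30–11:30, 12:00–12:30, 14:00–15:00, 15:30–16:00, 16:30–17:30.
Rania ∩ Grace ∩ Jamal: 09:30–11:30, 12:00–12:30, 14:00–15:00, 15:30–16:00, 16:30–17:30.
Rania ∩ Grace ∩ Jamal ∩ Bob: 09:30–11:00, 14:00–15:00, 15:30–16:00, 16:30–17:30.
Windows ≥ 90 min: 09:30–11:00.

09:30–11:00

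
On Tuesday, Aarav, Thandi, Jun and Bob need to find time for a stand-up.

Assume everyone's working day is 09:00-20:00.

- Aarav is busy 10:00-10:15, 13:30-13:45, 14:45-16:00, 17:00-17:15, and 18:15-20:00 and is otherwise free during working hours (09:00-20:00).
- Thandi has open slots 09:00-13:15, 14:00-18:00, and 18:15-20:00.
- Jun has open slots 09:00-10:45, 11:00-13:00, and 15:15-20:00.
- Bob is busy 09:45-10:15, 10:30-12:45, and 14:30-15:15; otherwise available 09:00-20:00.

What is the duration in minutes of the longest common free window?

Aarav free within 09:00–20:00: 09:00–10:00, 10:15–13:30, 13:45–14:45, 16:00–17:00, 17:15–18:15.
Bob free within 09:00–20:00: 09:00–09:45, 10:15–10:30, 12:45–14:30, 15:15–20:00.
Aarav ∩ Thandi: 09:00–10:00, 10:15–13:15, 14:00–14:45, 16:00–17:00, 17:15–18:00.
Aarav ∩ Thandi ∩ Jun: 09:00–10:00, 10:15–10:45, 11:00–13:00, 16:00–17:00, 17:15–18:00.
Aarav ∩ Thandi ∩ Jun ∩ Bob: 09:00–09:45, 10:15–10:30, 12:45–13:00, 16:00–17:00, 17:15–18:00.
Common window lengths: 45, 15, 15, 60, 45 min; longest is 60.

60 minutes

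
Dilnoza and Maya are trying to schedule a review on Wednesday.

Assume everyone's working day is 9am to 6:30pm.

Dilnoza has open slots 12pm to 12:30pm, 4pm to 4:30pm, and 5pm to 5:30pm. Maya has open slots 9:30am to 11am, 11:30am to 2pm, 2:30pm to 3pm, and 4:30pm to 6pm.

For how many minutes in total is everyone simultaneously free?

Dilnoza ∩ Maya: 12:00–12:30, 17:00–17:30.
Total common minutes: 30 + 30 = 60.

60 minutes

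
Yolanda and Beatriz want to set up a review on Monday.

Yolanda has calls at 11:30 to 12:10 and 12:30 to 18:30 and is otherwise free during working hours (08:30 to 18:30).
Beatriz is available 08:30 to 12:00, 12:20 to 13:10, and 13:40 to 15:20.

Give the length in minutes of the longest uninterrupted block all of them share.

180 minutes

Yolanda free within 08:30–18:30: 08:30–11:30, 12:10–12:30.
Yolanda ∩ Beatriz: 08:30–11:30, 12:20–12:30.
Common window lengths: 180, 10 min; longest is 180.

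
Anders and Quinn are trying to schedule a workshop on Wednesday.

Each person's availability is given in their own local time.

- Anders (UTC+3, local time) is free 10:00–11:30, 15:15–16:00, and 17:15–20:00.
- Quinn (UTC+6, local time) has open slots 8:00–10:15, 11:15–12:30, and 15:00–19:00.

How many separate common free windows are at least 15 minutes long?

1

Anders → UTC: 07:00–08:30, 12:15–13:00, 14:15–17:00.
Quinn → UTC: 02:00–04:15, 05:15–06:30, 09:00–13:00.
Anders ∩ Quinn: 12:15–13:00.
Windows ≥ 15 min: 12:15–13:00.
That's 1 window.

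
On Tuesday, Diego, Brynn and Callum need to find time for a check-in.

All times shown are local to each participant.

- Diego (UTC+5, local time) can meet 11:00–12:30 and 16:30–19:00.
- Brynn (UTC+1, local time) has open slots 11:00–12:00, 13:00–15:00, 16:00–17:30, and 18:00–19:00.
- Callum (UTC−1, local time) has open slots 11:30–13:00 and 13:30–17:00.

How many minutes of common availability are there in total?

90 minutes

Diego → UTC: 06:00–07:30, 11:30–14:00.
Brynn → UTC: 10:00–11:00, 12:00–14:00, 15:00–16:30, 17:00–18:00.
Callum → UTC: 12:30–14:00, 14:30–18:00.
Diego ∩ Brynn: 12:00–14:00.
Diego ∩ Brynn ∩ Callum: 12:30–14:00.
Total common minutes: 90.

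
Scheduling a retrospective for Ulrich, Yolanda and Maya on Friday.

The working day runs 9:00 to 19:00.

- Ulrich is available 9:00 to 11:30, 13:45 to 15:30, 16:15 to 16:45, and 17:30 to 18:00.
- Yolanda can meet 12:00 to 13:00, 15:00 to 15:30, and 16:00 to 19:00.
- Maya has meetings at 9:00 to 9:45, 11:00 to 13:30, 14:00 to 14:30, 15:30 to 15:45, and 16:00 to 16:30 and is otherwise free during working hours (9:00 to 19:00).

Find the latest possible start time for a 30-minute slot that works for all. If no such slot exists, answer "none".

17:30

Maya free within 09:00–19:00: 09:45–11:00, 13:30–14:00, 14:30–15:30, 15:45–16:00, 16:30–19:00.
Ulrich ∩ Yolanda: 15:00–15:30, 16:15–16:45, 17:30–18:00.
Ulrich ∩ Yolanda ∩ Maya: 15:00–15:30, 16:30–16:45, 17:30–18:00.
Windows ≥ 30 min: 15:00–15:30, 17:30–18:00.
Latest start in the last window 17:30–18:00 is 18:00 − 30 min = 17:30.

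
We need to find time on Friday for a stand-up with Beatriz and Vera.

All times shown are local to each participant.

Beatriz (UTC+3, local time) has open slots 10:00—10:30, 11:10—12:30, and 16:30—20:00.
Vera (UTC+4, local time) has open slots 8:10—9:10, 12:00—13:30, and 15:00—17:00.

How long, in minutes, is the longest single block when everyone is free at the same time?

80 minutes

Beatriz → UTC: 07:00–07:30, 08:10–09:30, 13:30–17:00.
Vera → UTC: 04:10–05:10, 08:00–09:30, 11:00–13:00.
Beatriz ∩ Vera: 08:10–09:30.
Single common window of 80 minutes.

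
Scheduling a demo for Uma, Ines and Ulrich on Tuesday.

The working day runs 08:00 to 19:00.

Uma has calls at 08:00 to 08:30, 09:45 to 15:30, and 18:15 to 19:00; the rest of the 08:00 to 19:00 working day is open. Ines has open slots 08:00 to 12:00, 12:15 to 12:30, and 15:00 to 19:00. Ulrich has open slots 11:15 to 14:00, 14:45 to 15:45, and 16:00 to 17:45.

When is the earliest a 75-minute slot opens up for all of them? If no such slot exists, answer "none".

16:00

Uma free within 08:00–19:00: 08:30–09:45, 15:30–18:15.
Uma ∩ Ines: 08:30–09:45, 15:30–18:15.
Uma ∩ Ines ∩ Ulrich: 15:30–15:45, 16:00–17:45.
Windows ≥ 75 min: 16:00–17:45.
Earliest such window starts at 16:00.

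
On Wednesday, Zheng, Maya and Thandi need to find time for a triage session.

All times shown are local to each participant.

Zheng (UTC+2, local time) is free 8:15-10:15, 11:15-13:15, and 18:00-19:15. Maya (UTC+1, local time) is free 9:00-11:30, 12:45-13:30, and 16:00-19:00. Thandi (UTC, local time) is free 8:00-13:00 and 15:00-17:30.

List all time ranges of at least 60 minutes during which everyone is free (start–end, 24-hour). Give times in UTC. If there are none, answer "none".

Zheng → UTC: 06:15–08:15, 09:15–11:15, 16:00–17:15.
Maya → UTC: 08:00–10:30, 11:45–12:30, 15:00–18:00.
Thandi → UTC: 08:00–13:00, 15:00–17:30.
Zheng ∩ Maya: 08:00–08:15, 09:15–10:30, 16:00–17:15.
Zheng ∩ Maya ∩ Thandi: 08:00–08:15, 09:15–10:30, 16:00–17:15.
Windows ≥ 60 min: 09:15–10:30, 16:00–17:15.

09:15–10:30, 16:00–17:15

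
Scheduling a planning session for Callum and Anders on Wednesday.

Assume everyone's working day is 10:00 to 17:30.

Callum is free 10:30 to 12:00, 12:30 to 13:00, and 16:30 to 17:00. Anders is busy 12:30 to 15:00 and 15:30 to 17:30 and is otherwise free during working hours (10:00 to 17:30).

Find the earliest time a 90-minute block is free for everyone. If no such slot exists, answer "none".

Anders free within 10:00–17:30: 10:00–12:30, 15:00–15:30.
Callum ∩ Anders: 10:30–12:00.
Windows ≥ 90 min: 10:30–12:00.
Earliest such window starts at 10:30.

10:30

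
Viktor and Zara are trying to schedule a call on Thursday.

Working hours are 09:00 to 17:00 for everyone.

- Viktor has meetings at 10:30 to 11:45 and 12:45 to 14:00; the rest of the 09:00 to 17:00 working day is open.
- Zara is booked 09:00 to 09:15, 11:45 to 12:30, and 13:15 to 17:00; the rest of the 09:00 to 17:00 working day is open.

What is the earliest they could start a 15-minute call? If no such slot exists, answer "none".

Viktor free within 09:00–17:00: 09:00–10:30, 11:45–12:45, 14:00–17:00.
Zara free within 09:00–17:00: 09:15–11:45, 12:30–13:15.
Viktor ∩ Zara: 09:15–10:30, 12:30–12:45.
Windows ≥ 15 min: 09:15–10:30, 12:30–12:45.
Earliest such window starts at 09:15.

09:15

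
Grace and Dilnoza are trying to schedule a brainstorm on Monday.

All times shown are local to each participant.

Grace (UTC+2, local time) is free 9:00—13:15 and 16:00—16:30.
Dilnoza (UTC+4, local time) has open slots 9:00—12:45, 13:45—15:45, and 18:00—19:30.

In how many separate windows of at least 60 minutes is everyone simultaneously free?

2

Grace → UTC: 07:00–11:15, 14:00–14:30.
Dilnoza → UTC: 05:00–08:45, 09:45–11:45, 14:00–15:30.
Grace ∩ Dilnoza: 07:00–08:45, 09:45–11:15, 14:00–14:30.
Windows ≥ 60 min: 07:00–08:45, 09:45–11:15.
That's 2 windows.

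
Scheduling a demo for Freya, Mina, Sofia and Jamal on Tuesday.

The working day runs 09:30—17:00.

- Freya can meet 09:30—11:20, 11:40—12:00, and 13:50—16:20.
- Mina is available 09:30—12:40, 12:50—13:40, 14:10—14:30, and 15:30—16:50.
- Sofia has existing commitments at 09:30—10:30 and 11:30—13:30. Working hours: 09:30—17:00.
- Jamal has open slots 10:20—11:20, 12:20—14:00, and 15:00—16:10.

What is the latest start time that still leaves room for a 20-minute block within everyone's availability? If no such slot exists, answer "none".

15:50

Sofia free within 09:30–17:00: 10:30–11:30, 13:30–17:00.
Freya ∩ Mina: 09:30–11:20, 11:40–12:00, 14:10–14:30, 15:30–16:20.
Freya ∩ Mina ∩ Sofia: 10:30–11:20, 14:10–14:30, 15:30–16:20.
Freya ∩ Mina ∩ Sofia ∩ Jamal: 10:30–11:20, 15:30–16:10.
Windows ≥ 20 min: 10:30–11:20, 15:30–16:10.
Latest start in the last window 15:30–16:10 is 16:10 − 20 min = 15:50.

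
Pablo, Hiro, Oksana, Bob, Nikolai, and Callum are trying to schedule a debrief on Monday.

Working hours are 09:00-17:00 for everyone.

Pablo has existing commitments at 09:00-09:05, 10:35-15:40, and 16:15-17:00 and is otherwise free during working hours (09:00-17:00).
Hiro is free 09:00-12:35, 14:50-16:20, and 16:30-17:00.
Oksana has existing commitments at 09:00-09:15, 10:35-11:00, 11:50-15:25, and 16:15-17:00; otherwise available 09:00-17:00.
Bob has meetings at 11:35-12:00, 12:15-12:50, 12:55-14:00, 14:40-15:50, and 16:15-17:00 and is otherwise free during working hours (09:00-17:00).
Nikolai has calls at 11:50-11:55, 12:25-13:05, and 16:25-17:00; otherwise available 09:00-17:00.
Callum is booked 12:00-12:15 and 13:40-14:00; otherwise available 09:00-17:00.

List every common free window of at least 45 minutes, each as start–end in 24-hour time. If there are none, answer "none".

Pablo free within 09:00–17:00: 09:05–10:35, 15:40–16:15.
Oksana free within 09:00–17:00: 09:15–10:35, 11:00–11:50, 15:25–16:15.
Bob free within 09:00–17:00: 09:00–11:35, 12:00–12:15, 12:50–12:55, 14:00–14:40, 15:50–16:15.
Nikolai free within 09:00–17:00: 09:00–11:50, 11:55–12:25, 13:05–16:25.
Callum free within 09:00–17:00: 09:00–12:00, 12:15–13:40, 14:00–17:00.
Pablo ∩ Hiro: 09:05–10:35, 15:40–16:15.
Pablo ∩ Hiro ∩ Oksana: 09:15–10:35, 15:40–16:15.
Pablo ∩ Hiro ∩ Oksana ∩ Bob: 09:15–10:35, 15:50–16:15.
Pablo ∩ Hiro ∩ Oksana ∩ Bob ∩ Nikolai: 09:15–10:35, 15:50–16:15.
Pablo ∩ Hiro ∩ Oksana ∩ Bob ∩ Nikolai ∩ Callum: 09:15–10:35, 15:50–16:15.
Windows ≥ 45 min: 09:15–10:35.

09:15–10:35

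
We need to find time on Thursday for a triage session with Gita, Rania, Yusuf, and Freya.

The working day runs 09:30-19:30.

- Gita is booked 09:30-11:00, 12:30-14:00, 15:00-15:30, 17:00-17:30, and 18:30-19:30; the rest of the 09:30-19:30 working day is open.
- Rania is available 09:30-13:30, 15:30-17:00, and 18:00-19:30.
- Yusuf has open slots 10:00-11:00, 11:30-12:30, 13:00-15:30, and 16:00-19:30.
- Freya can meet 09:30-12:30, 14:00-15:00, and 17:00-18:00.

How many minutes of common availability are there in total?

60 minutes

Gita free within 09:30–19:30: 11:00–12:30, 14:00–15:00, 15:30–17:00, 17:30–18:30.
Gita ∩ Rania: 11:00–12:30, 15:30–17:00, 18:00–18:30.
Gita ∩ Rania ∩ Yusuf: 11:30–12:30, 16:00–17:00, 18:00–18:30.
Gita ∩ Rania ∩ Yusuf ∩ Freya: 11:30–12:30.
Total common minutes: 60.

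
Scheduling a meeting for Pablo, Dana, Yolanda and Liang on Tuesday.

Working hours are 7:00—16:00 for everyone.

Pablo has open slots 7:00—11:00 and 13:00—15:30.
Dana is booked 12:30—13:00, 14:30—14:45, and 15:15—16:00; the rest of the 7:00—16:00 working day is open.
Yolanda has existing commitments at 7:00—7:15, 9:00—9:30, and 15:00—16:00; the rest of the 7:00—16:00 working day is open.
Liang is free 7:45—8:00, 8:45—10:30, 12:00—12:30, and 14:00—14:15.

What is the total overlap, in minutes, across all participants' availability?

105 minutes

Dana free within 07:00–16:00: 07:00–12:30, 13:00–14:30, 14:45–15:15.
Yolanda free within 07:00–16:00: 07:15–09:00, 09:30–15:00.
Pablo ∩ Dana: 07:00–11:00, 13:00–14:30, 14:45–15:15.
Pablo ∩ Dana ∩ Yolanda: 07:15–09:00, 09:30–11:00, 13:00–14:30, 14:45–15:00.
Pablo ∩ Dana ∩ Yolanda ∩ Liang: 07:45–08:00, 08:45–09:00, 09:30–10:30, 14:00–14:15.
Total common minutes: 15 + 15 + 60 + 15 = 105.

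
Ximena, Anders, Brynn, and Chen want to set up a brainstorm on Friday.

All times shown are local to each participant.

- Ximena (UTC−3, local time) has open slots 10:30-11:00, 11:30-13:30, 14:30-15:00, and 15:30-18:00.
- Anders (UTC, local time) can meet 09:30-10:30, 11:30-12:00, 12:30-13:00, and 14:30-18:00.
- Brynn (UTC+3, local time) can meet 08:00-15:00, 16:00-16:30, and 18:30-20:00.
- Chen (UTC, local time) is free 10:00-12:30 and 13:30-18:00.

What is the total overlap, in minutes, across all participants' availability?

60 minutes

Ximena → UTC: 13:30–14:00, 14:30–16:30, 17:30–18:00, 18:30–21:00.
Anders → UTC: 09:30–10:30, 11:30–12:00, 12:30–13:00, 14:30–18:00.
Brynn → UTC: 05:00–12:00, 13:00–13:30, 15:30–17:00.
Chen → UTC: 10:00–12:30, 13:30–18:00.
Ximena ∩ Anders: 14:30–16:30, 17:30–18:00.
Ximena ∩ Anders ∩ Brynn: 15:30–16:30.
Ximena ∩ Anders ∩ Brynn ∩ Chen: 15:30–16:30.
Total common minutes: 60.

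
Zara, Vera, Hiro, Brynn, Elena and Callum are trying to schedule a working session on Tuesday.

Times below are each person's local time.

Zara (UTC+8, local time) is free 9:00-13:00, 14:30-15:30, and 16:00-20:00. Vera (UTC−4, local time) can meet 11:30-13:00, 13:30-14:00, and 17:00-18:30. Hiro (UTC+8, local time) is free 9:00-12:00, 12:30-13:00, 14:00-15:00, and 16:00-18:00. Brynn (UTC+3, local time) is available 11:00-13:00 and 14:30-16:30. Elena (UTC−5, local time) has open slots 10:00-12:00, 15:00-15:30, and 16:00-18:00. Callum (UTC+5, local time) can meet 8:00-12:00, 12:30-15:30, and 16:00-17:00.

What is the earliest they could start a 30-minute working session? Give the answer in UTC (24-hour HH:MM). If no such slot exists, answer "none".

Zara → UTC: 01:00–05:00, 06:30–07:30, 08:00–12:00.
Vera → UTC: 15:30–17:00, 17:30–18:00, 21:00–22:30.
Hiro → UTC: 01:00–04:00, 04:30–05:00, 06:00–07:00, 08:00–10:00.
Brynn → UTC: 08:00–10:00, 11:30–13:30.
Elena → UTC: 15:00–17:00, 20:00–20:30, 21:00–23:00.
Callum → UTC: 03:00–07:00, 07:30–10:30, 11:00–12:00.
Zara ∩ Vera: (none).
Zara ∩ Vera ∩ Hiro: (none).
Zara ∩ Vera ∩ Hiro ∩ Brynn: (none).
Zara ∩ Vera ∩ Hiro ∩ Brynn ∩ Elena: (none).
Zara ∩ Vera ∩ Hiro ∩ Brynn ∩ Elena ∩ Callum: (none).
Windows ≥ 30 min: (none).

none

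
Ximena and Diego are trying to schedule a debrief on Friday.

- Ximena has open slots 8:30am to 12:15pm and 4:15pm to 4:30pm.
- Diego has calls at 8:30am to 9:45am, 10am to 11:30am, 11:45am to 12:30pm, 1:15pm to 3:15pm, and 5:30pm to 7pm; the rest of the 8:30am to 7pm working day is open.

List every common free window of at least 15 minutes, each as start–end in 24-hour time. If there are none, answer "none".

Diego free within 08:30–19:00: 09:45–10:00, 11:30–11:45, 12:30–13:15, 15:15–17:30.
Ximena ∩ Diego: 09:45–10:00, 11:30–11:45, 16:15–16:30.
Windows ≥ 15 min: 09:45–10:00, 11:30–11:45, 16:15–16:30.

09:45–10:00, 11:30–11:45, 16:15–16:30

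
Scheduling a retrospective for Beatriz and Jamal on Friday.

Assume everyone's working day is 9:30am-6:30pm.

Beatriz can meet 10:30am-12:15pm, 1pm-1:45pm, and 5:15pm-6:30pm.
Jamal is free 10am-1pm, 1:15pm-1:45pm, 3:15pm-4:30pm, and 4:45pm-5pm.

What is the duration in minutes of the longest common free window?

105 minutes

Beatriz ∩ Jamal: 10:30–12:15, 13:15–13:45.
Common window lengths: 105, 30 min; longest is 105.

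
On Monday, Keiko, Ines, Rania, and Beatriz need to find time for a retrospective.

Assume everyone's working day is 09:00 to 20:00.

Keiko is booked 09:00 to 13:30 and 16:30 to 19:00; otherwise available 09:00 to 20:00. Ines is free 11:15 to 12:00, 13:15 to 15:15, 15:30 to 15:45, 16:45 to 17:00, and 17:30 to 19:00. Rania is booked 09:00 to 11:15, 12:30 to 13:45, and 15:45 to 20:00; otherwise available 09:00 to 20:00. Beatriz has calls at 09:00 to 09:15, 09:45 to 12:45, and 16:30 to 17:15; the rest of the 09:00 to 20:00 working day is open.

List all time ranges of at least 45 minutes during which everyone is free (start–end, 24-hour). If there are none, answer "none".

Keiko free within 09:00–20:00: 13:30–16:30, 19:00–20:00.
Rania free within 09:00–20:00: 11:15–12:30, 13:45–15:45.
Beatriz free within 09:00–20:00: 09:15–09:45, 12:45–16:30, 17:15–20:00.
Keiko ∩ Ines: 13:30–15:15, 15:30–15:45.
Keiko ∩ Ines ∩ Rania: 13:45–15:15, 15:30–15:45.
Keiko ∩ Ines ∩ Rania ∩ Beatriz: 13:45–15:15, 15:30–15:45.
Windows ≥ 45 min: 13:45–15:15.

13:45–15:15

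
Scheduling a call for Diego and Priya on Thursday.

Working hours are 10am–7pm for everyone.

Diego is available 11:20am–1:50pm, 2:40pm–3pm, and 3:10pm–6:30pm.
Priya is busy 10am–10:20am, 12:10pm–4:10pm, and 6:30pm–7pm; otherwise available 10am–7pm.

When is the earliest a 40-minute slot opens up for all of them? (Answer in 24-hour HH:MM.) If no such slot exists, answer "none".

11:20

Priya free within 10:00–19:00: 10:20–12:10, 16:10–18:30.
Diego ∩ Priya: 11:20–12:10, 16:10–18:30.
Windows ≥ 40 min: 11:20–12:10, 16:10–18:30.
Earliest such window starts at 11:20.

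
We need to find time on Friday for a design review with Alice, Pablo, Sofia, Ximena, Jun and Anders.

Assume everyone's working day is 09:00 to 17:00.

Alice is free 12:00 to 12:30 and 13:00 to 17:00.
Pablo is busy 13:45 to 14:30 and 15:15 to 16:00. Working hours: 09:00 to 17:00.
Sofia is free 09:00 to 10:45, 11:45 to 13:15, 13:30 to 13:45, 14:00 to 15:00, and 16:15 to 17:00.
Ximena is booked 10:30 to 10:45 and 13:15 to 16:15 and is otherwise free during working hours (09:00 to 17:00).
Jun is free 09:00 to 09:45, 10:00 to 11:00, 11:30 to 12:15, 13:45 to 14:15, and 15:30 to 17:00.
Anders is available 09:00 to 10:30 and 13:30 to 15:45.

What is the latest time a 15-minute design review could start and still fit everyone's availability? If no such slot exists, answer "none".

Pablo free within 09:00–17:00: 09:00–13:45, 14:30–15:15, 16:00–17:00.
Ximena free within 09:00–17:00: 09:00–10:30, 10:45–13:15, 16:15–17:00.
Alice ∩ Pablo: 12:00–12:30, 13:00–13:45, 14:30–15:15, 16:00–17:00.
Alice ∩ Pablo ∩ Sofia: 12:00–12:30, 13:00–13:15, 13:30–13:45, 14:30–15:00, 16:15–17:00.
Alice ∩ Pablo ∩ Sofia ∩ Ximena: 12:00–12:30, 13:00–13:15, 16:15–17:00.
Alice ∩ Pablo ∩ Sofia ∩ Ximena ∩ Jun: 12:00–12:15, 16:15–17:00.
Alice ∩ Pablo ∩ Sofia ∩ Ximena ∩ Jun ∩ Anders: (none).
Windows ≥ 15 min: (none).

none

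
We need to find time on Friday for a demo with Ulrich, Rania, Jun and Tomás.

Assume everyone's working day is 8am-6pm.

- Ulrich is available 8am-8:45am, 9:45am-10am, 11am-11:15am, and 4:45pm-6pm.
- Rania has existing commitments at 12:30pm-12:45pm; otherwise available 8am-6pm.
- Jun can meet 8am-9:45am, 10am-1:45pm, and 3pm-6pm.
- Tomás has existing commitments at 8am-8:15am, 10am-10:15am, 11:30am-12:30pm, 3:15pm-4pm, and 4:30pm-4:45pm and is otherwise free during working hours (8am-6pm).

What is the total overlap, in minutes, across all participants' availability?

Rania free within 08:00–18:00: 08:00–12:30, 12:45–18:00.
Tomás free within 08:00–18:00: 08:15–10:00, 10:15–11:30, 12:30–15:15, 16:00–16:30, 16:45–18:00.
Ulrich ∩ Rania: 08:00–08:45, 09:45–10:00, 11:00–11:15, 16:45–18:00.
Ulrich ∩ Rania ∩ Jun: 08:00–08:45, 11:00–11:15, 16:45–18:00.
Ulrich ∩ Rania ∩ Jun ∩ Tomás: 08:15–08:45, 11:00–11:15, 16:45–18:00.
Total common minutes: 30 + 15 + 75 = 120.

120 minutes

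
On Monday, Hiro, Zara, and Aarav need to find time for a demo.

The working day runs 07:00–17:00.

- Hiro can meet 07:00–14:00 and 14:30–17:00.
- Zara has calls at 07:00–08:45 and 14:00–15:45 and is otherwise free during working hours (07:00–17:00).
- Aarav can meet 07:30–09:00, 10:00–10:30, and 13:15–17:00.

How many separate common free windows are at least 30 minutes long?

3

Zara free within 07:00–17:00: 08:45–14:00, 15:45–17:00.
Hiro ∩ Zara: 08:45–14:00, 15:45–17:00.
Hiro ∩ Zara ∩ Aarav: 08:45–09:00, 10:00–10:30, 13:15–14:00, 15:45–17:00.
Windows ≥ 30 min: 10:00–10:30, 13:15–14:00, 15:45–17:00.
That's 3 windows.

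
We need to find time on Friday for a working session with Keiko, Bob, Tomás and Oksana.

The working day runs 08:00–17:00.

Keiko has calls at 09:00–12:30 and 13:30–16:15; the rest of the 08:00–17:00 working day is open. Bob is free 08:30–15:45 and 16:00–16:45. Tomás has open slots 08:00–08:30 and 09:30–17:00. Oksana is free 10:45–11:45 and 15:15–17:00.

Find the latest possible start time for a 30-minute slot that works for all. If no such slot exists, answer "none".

Keiko free within 08:00–17:00: 08:00–09:00, 12:30–13:30, 16:15–17:00.
Keiko ∩ Bob: 08:30–09:00, 12:30–13:30, 16:15–16:45.
Keiko ∩ Bob ∩ Tomás: 12:30–13:30, 16:15–16:45.
Keiko ∩ Bob ∩ Tomás ∩ Oksana: 16:15–16:45.
Windows ≥ 30 min: 16:15–16:45.
Latest start in the last window 16:15–16:45 is 16:45 − 30 min = 16:15.

16:15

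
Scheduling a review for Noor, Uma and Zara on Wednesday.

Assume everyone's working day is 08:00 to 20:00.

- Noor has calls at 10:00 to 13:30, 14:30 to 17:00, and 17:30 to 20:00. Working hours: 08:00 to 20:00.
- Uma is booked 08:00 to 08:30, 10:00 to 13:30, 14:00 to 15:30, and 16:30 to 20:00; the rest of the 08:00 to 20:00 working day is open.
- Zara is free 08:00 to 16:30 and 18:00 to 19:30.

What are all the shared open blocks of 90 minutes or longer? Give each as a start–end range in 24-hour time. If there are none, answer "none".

Noor free within 08:00–20:00: 08:00–10:00, 13:30–14:30, 17:00–17:30.
Uma free within 08:00–20:00: 08:30–10:00, 13:30–14:00, 15:30–16:30.
Noor ∩ Uma: 08:30–10:00, 13:30–14:00.
Noor ∩ Uma ∩ Zara: 08:30–10:00, 13:30–14:00.
Windows ≥ 90 min: 08:30–10:00.

08:30–10:00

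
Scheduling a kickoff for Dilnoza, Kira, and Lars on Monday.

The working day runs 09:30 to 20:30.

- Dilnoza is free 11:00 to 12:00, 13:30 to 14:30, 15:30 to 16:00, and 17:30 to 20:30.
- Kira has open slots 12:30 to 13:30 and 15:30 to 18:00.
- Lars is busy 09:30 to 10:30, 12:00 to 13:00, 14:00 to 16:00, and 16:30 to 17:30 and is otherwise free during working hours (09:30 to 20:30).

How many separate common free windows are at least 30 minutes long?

1

Lars free within 09:30–20:30: 10:30–12:00, 13:00–14:00, 16:00–16:30, 17:30–20:30.
Dilnoza ∩ Kira: 15:30–16:00, 17:30–18:00.
Dilnoza ∩ Kira ∩ Lars: 17:30–18:00.
Windows ≥ 30 min: 17:30–18:00.
That's 1 window.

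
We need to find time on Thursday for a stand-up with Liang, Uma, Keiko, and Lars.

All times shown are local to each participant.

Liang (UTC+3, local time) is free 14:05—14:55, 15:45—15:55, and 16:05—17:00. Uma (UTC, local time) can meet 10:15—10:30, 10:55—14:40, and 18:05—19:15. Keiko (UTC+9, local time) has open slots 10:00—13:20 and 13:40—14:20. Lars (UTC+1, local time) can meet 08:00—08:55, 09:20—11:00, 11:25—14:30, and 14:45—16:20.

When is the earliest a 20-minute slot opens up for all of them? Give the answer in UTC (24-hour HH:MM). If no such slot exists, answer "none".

none

Liang → UTC: 11:05–11:55, 12:45–12:55, 13:05–14:00.
Uma → UTC: 10:15–10:30, 10:55–14:40, 18:05–19:15.
Keiko → UTC: 01:00–04:20, 04:40–05:20.
Lars → UTC: 07:00–07:55, 08:20–10:00, 10:25–13:30, 13:45–15:20.
Liang ∩ Uma: 11:05–11:55, 12:45–12:55, 13:05–14:00.
Liang ∩ Uma ∩ Keiko: (none).
Liang ∩ Uma ∩ Keiko ∩ Lars: (none).
Windows ≥ 20 min: (none).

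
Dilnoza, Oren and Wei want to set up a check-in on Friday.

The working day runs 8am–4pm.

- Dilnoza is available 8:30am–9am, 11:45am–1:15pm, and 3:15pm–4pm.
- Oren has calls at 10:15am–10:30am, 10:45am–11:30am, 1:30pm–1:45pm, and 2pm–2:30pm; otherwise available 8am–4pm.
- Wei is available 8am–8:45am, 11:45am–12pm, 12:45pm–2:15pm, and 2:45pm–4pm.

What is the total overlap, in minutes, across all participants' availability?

105 minutes

Oren free within 08:00–16:00: 08:00–10:15, 10:30–10:45, 11:30–13:30, 13:45–14:00, 14:30–16:00.
Dilnoza ∩ Oren: 08:30–09:00, 11:45–13:15, 15:15–16:00.
Dilnoza ∩ Oren ∩ Wei: 08:30–08:45, 11:45–12:00, 12:45–13:15, 15:15–16:00.
Total common minutes: 15 + 15 + 30 + 45 = 105.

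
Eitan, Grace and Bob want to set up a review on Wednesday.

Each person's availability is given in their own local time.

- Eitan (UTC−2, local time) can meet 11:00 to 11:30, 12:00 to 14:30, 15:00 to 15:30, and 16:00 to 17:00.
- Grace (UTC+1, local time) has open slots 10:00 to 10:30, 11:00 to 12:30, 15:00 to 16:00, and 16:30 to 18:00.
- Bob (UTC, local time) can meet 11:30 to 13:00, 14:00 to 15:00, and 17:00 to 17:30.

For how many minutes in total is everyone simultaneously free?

60 minutes

Eitan → UTC: 13:00–13:30, 14:00–16:30, 17:00–17:30, 18:00–19:00.
Grace → UTC: 09:00–09:30, 10:00–11:30, 14:00–15:00, 15:30–17:00.
Bob → UTC: 11:30–13:00, 14:00–15:00, 17:00–17:30.
Eitan ∩ Grace: 14:00–15:00, 15:30–16:30.
Eitan ∩ Grace ∩ Bob: 14:00–15:00.
Total common minutes: 60.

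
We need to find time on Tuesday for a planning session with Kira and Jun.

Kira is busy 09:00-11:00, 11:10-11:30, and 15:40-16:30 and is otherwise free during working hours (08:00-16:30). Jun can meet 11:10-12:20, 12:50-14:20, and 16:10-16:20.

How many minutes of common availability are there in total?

140 minutes

Kira free within 08:00–16:30: 08:00–09:00, 11:00–11:10, 11:30–15:40.
Kira ∩ Jun: 11:30–12:20, 12:50–14:20.
Total common minutes: 50 + 90 = 140.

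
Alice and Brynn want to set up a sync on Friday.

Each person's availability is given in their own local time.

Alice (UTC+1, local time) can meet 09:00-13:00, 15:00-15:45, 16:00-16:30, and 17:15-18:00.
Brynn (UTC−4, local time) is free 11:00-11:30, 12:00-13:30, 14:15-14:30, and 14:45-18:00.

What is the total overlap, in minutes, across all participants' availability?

Alice → UTC: 08:00–12:00, 14:00–14:45, 15:00–15:30, 16:15–17:00.
Brynn → UTC: 15:00–15:30, 16:00–17:30, 18:15–18:30, 18:45–22:00.
Alice ∩ Brynn: 15:00–15:30, 16:15–17:00.
Total common minutes: 30 + 45 = 75.

75 minutes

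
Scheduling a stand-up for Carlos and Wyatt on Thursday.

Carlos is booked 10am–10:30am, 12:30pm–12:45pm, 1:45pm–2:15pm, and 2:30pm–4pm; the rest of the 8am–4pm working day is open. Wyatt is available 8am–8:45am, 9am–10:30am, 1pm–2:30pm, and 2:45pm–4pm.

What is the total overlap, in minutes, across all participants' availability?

165 minutes

Carlos free within 08:00–16:00: 08:00–10:00, 10:30–12:30, 12:45–13:45, 14:15–14:30.
Carlos ∩ Wyatt: 08:00–08:45, 09:00–10:00, 13:00–13:45, 14:15–14:30.
Total common minutes: 45 + 60 + 45 + 15 = 165.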